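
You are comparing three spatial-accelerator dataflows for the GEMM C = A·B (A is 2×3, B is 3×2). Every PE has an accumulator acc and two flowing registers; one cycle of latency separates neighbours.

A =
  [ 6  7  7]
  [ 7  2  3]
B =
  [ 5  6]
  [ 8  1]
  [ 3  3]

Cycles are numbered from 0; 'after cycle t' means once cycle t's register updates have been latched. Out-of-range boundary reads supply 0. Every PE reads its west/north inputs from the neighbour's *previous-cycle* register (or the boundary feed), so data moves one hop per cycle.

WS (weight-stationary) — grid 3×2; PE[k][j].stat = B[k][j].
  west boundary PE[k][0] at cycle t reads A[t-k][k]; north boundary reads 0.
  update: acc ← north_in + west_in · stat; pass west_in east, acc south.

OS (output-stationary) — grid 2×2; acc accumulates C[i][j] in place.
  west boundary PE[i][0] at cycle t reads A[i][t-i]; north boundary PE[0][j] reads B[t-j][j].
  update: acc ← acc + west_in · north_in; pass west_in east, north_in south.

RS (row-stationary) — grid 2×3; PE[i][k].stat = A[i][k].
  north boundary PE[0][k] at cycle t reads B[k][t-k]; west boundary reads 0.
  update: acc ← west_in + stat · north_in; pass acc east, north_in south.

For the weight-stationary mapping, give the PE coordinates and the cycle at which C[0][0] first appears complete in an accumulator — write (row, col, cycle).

WS — PE[2][0] is where C[0][0] collects:
  cycle 0: PE[2][0] → acc 0, east 0, south 0
  cycle 1: PE[2][0] → acc 0, east 0, south 0
  cycle 2: PE[2][0] → acc 107, east 7, south 107

(row, col, cycle) = (2, 0, 2)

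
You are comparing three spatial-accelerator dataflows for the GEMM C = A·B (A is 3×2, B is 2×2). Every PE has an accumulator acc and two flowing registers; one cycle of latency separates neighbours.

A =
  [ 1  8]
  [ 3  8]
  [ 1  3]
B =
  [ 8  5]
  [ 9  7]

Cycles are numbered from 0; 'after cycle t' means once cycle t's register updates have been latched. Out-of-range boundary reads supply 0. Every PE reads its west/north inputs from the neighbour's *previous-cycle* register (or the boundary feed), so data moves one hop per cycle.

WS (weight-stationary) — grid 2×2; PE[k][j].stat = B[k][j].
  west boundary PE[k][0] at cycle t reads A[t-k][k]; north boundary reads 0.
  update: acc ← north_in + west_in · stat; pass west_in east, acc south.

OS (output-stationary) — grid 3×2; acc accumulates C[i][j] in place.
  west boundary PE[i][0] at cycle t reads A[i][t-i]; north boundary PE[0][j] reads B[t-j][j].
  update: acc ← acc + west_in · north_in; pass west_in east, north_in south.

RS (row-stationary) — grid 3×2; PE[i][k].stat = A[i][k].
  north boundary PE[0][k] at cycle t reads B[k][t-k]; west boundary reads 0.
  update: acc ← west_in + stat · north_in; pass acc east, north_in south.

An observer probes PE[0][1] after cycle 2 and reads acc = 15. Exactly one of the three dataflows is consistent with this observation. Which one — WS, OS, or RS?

dataflow = WS

WS (2×2 grid), PE[0][1]:
  [0] (0,1) acc=0 (h:0 v:0)
  [1] (0,1) acc=5 (h:1 v:5)
  [2] (0,1) acc=15 (h:3 v:15)
OS (3×2 grid), PE[0][1]:
  [0] (0,1) acc=0 (h:0 v:0)
  [1] (0,1) acc=5 (h:1 v:5)
  [2] (0,1) acc=61 (h:8 v:7)
RS (3×2 grid), PE[0][1]:
  [0] (0,1) acc=0 (h:0 v:0)
  [1] (0,1) acc=80 (h:80 v:9)
  [2] (0,1) acc=61 (h:61 v:7)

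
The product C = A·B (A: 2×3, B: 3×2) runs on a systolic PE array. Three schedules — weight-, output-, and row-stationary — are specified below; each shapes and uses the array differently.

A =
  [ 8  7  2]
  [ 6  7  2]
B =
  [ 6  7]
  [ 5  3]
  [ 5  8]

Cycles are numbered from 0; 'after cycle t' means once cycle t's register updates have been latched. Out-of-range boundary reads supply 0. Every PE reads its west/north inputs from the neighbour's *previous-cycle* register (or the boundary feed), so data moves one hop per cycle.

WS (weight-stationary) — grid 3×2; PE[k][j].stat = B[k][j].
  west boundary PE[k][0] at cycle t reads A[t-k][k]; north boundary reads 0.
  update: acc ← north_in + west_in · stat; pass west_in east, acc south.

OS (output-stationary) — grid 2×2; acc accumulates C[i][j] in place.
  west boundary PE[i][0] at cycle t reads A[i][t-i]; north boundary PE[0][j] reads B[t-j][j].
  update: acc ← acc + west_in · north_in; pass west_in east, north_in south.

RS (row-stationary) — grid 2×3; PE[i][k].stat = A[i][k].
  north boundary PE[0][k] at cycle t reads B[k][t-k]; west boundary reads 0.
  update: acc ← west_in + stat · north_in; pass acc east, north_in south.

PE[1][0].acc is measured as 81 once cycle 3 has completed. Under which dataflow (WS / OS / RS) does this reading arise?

dataflow = OS

WS (3×2 grid), PE[1][0]:
  @0  [1,0]  acc 0  |  →0  ↓0
  @1  [1,0]  acc 83  |  →7  ↓83
  @2  [1,0]  acc 71  |  →7  ↓71
  @3  [1,0]  acc 0  |  →0  ↓0
OS (2×2 grid), PE[1][0]:
  @0  [1,0]  acc 0  |  →0  ↓0
  @1  [1,0]  acc 36  |  →6  ↓6
  @2  [1,0]  acc 71  |  →7  ↓5
  @3  [1,0]  acc 81  |  →2  ↓5
RS (2×3 grid), PE[1][0]:
  @0  [1,0]  acc 0  |  →0  ↓0
  @1  [1,0]  acc 36  |  →36  ↓6
  @2  [1,0]  acc 42  |  →42  ↓7
  @3  [1,0]  acc 0  |  →0  ↓0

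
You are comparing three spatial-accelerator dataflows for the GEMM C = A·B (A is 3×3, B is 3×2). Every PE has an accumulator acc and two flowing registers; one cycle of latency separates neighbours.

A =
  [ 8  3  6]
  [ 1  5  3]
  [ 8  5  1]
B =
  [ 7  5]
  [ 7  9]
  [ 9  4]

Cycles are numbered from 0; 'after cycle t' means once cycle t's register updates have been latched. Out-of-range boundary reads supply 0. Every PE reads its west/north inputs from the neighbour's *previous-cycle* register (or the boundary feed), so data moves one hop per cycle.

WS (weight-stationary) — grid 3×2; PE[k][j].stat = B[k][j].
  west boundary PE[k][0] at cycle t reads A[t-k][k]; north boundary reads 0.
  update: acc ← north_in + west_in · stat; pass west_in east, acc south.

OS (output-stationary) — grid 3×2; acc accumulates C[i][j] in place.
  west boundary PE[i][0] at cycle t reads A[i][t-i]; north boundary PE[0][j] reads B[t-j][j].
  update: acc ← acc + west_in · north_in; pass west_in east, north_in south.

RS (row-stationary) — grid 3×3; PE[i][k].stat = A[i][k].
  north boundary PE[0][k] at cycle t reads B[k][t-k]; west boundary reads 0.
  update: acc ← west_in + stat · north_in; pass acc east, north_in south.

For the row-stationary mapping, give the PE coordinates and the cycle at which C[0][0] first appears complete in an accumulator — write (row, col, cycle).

RS — PE[0][2] is where C[0][0] collects:
  [0] (0,2) acc=0 (h:0 v:0)
  [1] (0,2) acc=0 (h:0 v:0)
  [2] (0,2) acc=131 (h:131 v:9)

(row, col, cycle) = (0, 2, 2)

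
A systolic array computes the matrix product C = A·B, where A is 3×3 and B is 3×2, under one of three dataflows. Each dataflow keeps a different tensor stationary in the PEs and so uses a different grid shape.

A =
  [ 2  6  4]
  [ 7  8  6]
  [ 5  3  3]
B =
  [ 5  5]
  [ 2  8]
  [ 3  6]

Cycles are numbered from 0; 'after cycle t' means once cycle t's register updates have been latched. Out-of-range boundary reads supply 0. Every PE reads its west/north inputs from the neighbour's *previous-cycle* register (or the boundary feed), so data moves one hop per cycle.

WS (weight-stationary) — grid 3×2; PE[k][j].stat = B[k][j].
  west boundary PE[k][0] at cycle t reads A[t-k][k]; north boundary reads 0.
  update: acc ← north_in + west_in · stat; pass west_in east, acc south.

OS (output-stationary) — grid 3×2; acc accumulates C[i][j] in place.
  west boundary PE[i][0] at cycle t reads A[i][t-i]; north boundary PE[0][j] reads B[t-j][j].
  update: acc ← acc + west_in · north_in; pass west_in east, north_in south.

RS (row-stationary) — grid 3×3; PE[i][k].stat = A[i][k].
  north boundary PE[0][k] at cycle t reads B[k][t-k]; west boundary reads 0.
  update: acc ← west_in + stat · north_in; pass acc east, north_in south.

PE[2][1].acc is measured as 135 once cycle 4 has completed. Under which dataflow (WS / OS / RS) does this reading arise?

dataflow = WS

Under WS (3×2), PE[2][1]:
  [0] (2,1) acc=0 (h:0 v:0)
  [1] (2,1) acc=0 (h:0 v:0)
  [2] (2,1) acc=0 (h:0 v:0)
  [3] (2,1) acc=82 (h:4 v:82)
  [4] (2,1) acc=135 (h:6 v:135)
Under OS (3×2), PE[2][1]:
  [0] (2,1) acc=0 (h:0 v:0)
  [1] (2,1) acc=0 (h:0 v:0)
  [2] (2,1) acc=0 (h:0 v:0)
  [3] (2,1) acc=25 (h:5 v:5)
  [4] (2,1) acc=49 (h:3 v:8)
Under RS (3×3), PE[2][1]:
  [0] (2,1) acc=0 (h:0 v:0)
  [1] (2,1) acc=0 (h:0 v:0)
  [2] (2,1) acc=0 (h:0 v:0)
  [3] (2,1) acc=31 (h:31 v:2)
  [4] (2,1) acc=49 (h:49 v:8)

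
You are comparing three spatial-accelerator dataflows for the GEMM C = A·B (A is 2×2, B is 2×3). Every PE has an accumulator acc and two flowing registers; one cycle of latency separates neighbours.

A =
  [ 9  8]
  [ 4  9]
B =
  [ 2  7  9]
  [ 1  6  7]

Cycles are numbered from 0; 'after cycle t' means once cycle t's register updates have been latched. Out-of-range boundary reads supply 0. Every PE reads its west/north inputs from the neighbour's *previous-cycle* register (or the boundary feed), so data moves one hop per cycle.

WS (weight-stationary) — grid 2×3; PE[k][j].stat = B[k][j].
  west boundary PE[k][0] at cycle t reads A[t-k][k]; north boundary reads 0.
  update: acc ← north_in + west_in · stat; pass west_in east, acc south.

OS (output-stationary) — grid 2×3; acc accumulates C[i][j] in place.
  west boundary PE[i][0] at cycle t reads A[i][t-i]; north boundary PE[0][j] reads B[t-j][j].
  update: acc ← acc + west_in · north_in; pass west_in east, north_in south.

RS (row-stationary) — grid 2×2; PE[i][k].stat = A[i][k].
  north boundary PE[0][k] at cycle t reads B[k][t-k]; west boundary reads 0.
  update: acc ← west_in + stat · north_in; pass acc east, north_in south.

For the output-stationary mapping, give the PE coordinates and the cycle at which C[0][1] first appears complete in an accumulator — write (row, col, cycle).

(row, col, cycle) = (0, 1, 2)

OS: C[0][1] accumulates in PE[0][1]:
  step 0 · PE0,1: acc=0; fwd→0 fwd↓0
  step 1 · PE0,1: acc=63; fwd→9 fwd↓7
  step 2 · PE0,1: acc=111; fwd→8 fwd↓6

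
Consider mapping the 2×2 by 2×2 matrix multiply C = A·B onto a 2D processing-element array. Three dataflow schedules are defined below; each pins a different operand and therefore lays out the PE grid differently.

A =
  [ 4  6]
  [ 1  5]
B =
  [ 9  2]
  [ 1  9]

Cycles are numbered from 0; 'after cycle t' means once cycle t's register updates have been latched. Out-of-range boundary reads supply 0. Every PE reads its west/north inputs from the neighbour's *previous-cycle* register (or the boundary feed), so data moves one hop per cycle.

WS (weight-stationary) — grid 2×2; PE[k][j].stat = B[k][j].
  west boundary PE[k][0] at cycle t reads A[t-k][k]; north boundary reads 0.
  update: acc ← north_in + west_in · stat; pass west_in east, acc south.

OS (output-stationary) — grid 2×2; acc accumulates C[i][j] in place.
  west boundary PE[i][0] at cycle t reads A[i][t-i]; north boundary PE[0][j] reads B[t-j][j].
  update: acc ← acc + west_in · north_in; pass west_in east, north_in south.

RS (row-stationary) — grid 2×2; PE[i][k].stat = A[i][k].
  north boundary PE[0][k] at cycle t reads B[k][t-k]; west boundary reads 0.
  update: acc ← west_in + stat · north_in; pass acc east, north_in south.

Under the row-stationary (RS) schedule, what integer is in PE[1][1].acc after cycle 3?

PE[1][1].acc = 47

RS (2×2). Following PE[1][1] plus its west/north inputs:
  after 0 — PE[0][1] acc=0, pass-E 0, pass-S 0
  after 0 — PE[1][0] acc=0, pass-E 0, pass-S 0
  after 0 — PE[1][1] acc=0, pass-E 0, pass-S 0
  after 1 — PE[0][1] acc=42, pass-E 42, pass-S 1
  after 1 — PE[1][0] acc=9, pass-E 9, pass-S 9
  after 1 — PE[1][1] acc=0, pass-E 0, pass-S 0
  after 2 — PE[0][1] acc=62, pass-E 62, pass-S 9
  after 2 — PE[1][0] acc=2, pass-E 2, pass-S 2
  after 2 — PE[1][1] acc=14, pass-E 14, pass-S 1
  after 3 — PE[0][1] acc=0, pass-E 0, pass-S 0
  after 3 — PE[1][0] acc=0, pass-E 0, pass-S 0
  after 3 — PE[1][1] acc=47, pass-E 47, pass-S 9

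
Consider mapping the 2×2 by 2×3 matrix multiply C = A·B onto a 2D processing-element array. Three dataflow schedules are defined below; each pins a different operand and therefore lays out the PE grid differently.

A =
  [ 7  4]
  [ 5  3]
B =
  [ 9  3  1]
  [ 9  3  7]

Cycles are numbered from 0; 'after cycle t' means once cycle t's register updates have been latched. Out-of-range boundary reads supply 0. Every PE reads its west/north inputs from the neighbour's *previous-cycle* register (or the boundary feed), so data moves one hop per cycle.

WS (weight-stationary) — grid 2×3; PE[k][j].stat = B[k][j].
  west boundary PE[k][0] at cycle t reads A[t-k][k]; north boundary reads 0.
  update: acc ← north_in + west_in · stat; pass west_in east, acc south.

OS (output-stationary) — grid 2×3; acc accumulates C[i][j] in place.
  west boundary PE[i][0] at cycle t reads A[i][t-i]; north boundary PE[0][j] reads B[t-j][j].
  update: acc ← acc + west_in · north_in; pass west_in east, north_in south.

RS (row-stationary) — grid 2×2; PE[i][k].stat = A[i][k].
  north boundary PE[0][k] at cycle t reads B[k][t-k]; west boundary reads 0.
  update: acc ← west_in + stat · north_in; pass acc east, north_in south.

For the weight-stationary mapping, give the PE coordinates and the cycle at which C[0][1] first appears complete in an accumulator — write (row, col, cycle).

(row, col, cycle) = (1, 1, 2)

WS: C[0][1] accumulates in PE[1][1]:
  t=0 PE[1][1]: acc=0 h=0 v=0
  t=1 PE[1][1]: acc=0 h=0 v=0
  t=2 PE[1][1]: acc=33 h=4 v=33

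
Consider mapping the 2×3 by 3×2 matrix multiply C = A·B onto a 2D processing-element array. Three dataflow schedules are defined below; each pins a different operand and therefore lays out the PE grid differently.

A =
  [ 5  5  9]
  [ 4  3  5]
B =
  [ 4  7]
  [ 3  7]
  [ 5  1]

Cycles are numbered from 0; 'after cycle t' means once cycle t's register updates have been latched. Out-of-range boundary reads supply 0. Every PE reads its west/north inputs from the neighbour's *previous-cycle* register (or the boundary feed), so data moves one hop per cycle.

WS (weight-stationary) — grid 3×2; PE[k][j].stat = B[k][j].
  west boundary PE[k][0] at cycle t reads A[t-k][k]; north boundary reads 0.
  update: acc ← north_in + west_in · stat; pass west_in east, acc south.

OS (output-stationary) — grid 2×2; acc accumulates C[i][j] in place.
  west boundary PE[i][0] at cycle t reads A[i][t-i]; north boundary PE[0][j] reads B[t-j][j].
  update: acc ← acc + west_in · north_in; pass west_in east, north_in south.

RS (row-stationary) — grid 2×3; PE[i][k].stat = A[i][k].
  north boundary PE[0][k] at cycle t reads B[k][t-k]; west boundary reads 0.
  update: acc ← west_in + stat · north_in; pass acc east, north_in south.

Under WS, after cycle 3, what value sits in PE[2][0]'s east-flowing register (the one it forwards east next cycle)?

WS (3×2). Following PE[2][0] plus its west/north inputs:
  after 0 — PE[1][0] acc=0, pass-E 0, pass-S 0
  after 0 — PE[2][0] acc=0, pass-E 0, pass-S 0
  after 1 — PE[1][0] acc=35, pass-E 5, pass-S 35
  after 1 — PE[2][0] acc=0, pass-E 0, pass-S 0
  after 2 — PE[1][0] acc=25, pass-E 3, pass-S 25
  after 2 — PE[2][0] acc=80, pass-E 9, pass-S 80
  after 3 — PE[1][0] acc=0, pass-E 0, pass-S 0
  after 3 — PE[2][0] acc=50, pass-E 5, pass-S 50

register = 5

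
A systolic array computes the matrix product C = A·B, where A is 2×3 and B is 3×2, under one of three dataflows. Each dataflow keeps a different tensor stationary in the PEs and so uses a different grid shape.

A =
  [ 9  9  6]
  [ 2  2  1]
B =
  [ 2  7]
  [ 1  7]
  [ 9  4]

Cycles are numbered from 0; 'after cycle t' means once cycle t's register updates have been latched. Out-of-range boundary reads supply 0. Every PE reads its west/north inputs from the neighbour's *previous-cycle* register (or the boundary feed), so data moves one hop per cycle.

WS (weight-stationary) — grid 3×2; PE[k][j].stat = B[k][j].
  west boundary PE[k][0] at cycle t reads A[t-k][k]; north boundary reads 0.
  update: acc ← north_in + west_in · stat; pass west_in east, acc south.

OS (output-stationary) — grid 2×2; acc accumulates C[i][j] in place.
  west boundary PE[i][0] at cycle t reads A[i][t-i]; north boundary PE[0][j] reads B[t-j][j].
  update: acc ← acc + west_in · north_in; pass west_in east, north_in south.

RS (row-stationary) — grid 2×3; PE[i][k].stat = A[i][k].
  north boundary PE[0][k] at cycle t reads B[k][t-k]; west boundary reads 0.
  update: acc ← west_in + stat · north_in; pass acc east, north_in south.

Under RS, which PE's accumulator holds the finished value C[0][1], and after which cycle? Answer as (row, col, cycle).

Under RS, C[0][1] lands at PE[0][2]:
  @0  [0,2]  acc 0  |  →0  ↓0
  @1  [0,2]  acc 0  |  →0  ↓0
  @2  [0,2]  acc 81  |  →81  ↓9
  @3  [0,2]  acc 150  |  →150  ↓4

(row, col, cycle) = (0, 2, 3)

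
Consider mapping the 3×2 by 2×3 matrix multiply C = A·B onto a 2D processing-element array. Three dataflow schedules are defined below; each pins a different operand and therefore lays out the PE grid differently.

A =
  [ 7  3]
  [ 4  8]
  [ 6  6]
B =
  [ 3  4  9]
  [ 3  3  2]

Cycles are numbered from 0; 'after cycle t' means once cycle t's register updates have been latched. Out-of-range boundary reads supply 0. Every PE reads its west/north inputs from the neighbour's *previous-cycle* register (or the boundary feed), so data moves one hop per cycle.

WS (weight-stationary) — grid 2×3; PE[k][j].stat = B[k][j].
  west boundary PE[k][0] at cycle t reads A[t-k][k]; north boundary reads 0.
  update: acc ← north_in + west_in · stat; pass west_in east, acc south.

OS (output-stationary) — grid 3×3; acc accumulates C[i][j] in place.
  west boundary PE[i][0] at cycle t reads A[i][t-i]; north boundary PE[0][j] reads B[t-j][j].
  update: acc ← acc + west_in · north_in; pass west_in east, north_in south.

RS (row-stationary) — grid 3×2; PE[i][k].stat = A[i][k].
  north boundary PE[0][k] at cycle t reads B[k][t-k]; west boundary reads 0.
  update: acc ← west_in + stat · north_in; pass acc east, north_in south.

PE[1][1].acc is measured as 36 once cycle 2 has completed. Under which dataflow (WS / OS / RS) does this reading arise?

— WS: 2×3; PE[1][1] trace:
  step 0 · PE1,1: acc=0; fwd→0 fwd↓0
  step 1 · PE1,1: acc=0; fwd→0 fwd↓0
  step 2 · PE1,1: acc=37; fwd→3 fwd↓37
— OS: 3×3; PE[1][1] trace:
  step 0 · PE1,1: acc=0; fwd→0 fwd↓0
  step 1 · PE1,1: acc=0; fwd→0 fwd↓0
  step 2 · PE1,1: acc=16; fwd→4 fwd↓4
— RS: 3×2; PE[1][1] trace:
  step 0 · PE1,1: acc=0; fwd→0 fwd↓0
  step 1 · PE1,1: acc=0; fwd→0 fwd↓0
  step 2 · PE1,1: acc=36; fwd→36 fwd↓3

dataflow = RS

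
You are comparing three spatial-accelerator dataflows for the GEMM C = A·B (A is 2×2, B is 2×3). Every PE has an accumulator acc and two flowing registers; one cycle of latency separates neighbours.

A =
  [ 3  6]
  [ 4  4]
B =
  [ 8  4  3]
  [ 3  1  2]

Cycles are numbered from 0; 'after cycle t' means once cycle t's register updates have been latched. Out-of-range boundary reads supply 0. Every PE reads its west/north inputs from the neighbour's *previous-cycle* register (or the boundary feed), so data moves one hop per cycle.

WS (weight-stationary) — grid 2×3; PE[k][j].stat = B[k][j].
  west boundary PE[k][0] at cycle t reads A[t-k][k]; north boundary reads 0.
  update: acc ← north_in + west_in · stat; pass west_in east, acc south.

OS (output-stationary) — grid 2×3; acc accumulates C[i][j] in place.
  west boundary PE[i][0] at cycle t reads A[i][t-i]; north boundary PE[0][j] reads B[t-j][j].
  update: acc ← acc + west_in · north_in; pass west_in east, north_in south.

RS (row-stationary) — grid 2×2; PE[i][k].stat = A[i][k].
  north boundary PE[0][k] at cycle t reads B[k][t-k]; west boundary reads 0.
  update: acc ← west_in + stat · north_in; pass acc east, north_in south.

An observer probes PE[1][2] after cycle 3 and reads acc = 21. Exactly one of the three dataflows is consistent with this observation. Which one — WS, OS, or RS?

WS (2×3 grid), PE[1][2]:
  cycle 0: PE[1][2] → acc 0, east 0, south 0
  cycle 1: PE[1][2] → acc 0, east 0, south 0
  cycle 2: PE[1][2] → acc 0, east 0, south 0
  cycle 3: PE[1][2] → acc 21, east 6, south 21
OS (2×3 grid), PE[1][2]:
  cycle 0: PE[1][2] → acc 0, east 0, south 0
  cycle 1: PE[1][2] → acc 0, east 0, south 0
  cycle 2: PE[1][2] → acc 0, east 0, south 0
  cycle 3: PE[1][2] → acc 12, east 4, south 3
RS (2×2): PE[1][2] does not exist.

dataflow = WS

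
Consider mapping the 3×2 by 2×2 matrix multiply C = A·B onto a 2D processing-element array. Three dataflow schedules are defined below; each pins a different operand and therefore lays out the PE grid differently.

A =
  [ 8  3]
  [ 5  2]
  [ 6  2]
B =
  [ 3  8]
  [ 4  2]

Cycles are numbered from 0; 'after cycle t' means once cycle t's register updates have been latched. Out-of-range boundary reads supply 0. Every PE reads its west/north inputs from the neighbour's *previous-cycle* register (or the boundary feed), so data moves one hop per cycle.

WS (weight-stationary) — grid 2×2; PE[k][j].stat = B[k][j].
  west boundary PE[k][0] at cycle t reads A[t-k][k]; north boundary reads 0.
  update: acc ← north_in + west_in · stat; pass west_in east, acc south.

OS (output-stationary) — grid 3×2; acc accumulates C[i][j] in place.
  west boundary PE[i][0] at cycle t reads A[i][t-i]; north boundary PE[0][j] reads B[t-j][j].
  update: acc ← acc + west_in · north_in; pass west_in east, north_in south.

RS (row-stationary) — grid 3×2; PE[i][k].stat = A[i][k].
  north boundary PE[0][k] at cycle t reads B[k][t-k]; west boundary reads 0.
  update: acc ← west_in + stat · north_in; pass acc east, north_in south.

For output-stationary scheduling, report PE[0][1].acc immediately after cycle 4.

OS on a 3×2 grid — tracing PE[0][1] and its feeders:
  after 0 — PE[0][0] acc=24, pass-E 8, pass-S 3
  after 0 — PE[0][1] acc=0, pass-E 0, pass-S 0
  after 1 — PE[0][0] acc=36, pass-E 3, pass-S 4
  after 1 — PE[0][1] acc=64, pass-E 8, pass-S 8
  after 2 — PE[0][0] acc=36, pass-E 0, pass-S 0
  after 2 — PE[0][1] acc=70, pass-E 3, pass-S 2
  after 3 — PE[0][0] acc=36, pass-E 0, pass-S 0
  after 3 — PE[0][1] acc=70, pass-E 0, pass-S 0
  after 4 — PE[0][0] acc=36, pass-E 0, pass-S 0
  after 4 — PE[0][1] acc=70, pass-E 0, pass-S 0

PE[0][1].acc = 70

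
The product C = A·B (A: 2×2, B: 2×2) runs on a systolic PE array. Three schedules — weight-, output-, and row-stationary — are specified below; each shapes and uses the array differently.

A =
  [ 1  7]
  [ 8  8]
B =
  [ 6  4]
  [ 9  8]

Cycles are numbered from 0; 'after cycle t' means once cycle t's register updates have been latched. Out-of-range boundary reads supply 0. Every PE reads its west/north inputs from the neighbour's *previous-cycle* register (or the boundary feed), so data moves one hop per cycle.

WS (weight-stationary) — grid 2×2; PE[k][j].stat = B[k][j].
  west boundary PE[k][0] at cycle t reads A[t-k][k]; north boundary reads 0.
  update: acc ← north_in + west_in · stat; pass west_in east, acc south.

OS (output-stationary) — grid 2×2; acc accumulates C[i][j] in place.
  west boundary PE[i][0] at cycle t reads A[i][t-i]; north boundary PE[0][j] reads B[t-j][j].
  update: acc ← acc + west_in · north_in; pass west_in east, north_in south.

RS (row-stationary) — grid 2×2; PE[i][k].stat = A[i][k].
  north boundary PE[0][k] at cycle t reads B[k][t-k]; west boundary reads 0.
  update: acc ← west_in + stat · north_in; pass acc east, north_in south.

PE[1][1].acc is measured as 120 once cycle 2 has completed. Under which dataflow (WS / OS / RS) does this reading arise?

WS [2×2] PE[1][1] across cycles:
  step 0 · PE1,1: acc=0; fwd→0 fwd↓0
  step 1 · PE1,1: acc=0; fwd→0 fwd↓0
  step 2 · PE1,1: acc=60; fwd→7 fwd↓60
OS [2×2] PE[1][1] across cycles:
  step 0 · PE1,1: acc=0; fwd→0 fwd↓0
  step 1 · PE1,1: acc=0; fwd→0 fwd↓0
  step 2 · PE1,1: acc=32; fwd→8 fwd↓4
RS [2×2] PE[1][1] across cycles:
  step 0 · PE1,1: acc=0; fwd→0 fwd↓0
  step 1 · PE1,1: acc=0; fwd→0 fwd↓0
  step 2 · PE1,1: acc=120; fwd→120 fwd↓9

dataflow = RS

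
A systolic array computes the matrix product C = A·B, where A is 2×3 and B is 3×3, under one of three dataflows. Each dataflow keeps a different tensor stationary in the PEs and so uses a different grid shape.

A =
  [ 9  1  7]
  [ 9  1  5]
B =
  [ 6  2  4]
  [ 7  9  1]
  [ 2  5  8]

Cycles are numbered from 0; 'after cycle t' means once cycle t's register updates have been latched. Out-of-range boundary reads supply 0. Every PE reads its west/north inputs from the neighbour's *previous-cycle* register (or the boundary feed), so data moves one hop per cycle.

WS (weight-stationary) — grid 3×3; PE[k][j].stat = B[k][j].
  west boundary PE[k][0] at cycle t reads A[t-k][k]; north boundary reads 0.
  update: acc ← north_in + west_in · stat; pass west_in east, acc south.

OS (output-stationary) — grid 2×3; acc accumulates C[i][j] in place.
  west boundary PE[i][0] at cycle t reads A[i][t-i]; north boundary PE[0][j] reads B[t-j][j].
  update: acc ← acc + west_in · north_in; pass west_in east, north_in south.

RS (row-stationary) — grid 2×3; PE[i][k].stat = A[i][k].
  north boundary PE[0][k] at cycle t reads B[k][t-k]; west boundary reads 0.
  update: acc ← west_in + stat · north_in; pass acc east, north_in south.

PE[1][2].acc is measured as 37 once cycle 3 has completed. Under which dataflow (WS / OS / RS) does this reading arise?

dataflow = WS

— WS: 3×3; PE[1][2] trace:
  @0  [1,2]  acc 0  |  →0  ↓0
  @1  [1,2]  acc 0  |  →0  ↓0
  @2  [1,2]  acc 0  |  →0  ↓0
  @3  [1,2]  acc 37  |  →1  ↓37
— OS: 2×3; PE[1][2] trace:
  @0  [1,2]  acc 0  |  →0  ↓0
  @1  [1,2]  acc 0  |  →0  ↓0
  @2  [1,2]  acc 0  |  →0  ↓0
  @3  [1,2]  acc 36  |  →9  ↓4
— RS: 2×3; PE[1][2] trace:
  @0  [1,2]  acc 0  |  →0  ↓0
  @1  [1,2]  acc 0  |  →0  ↓0
  @2  [1,2]  acc 0  |  →0  ↓0
  @3  [1,2]  acc 71  |  →71  ↓2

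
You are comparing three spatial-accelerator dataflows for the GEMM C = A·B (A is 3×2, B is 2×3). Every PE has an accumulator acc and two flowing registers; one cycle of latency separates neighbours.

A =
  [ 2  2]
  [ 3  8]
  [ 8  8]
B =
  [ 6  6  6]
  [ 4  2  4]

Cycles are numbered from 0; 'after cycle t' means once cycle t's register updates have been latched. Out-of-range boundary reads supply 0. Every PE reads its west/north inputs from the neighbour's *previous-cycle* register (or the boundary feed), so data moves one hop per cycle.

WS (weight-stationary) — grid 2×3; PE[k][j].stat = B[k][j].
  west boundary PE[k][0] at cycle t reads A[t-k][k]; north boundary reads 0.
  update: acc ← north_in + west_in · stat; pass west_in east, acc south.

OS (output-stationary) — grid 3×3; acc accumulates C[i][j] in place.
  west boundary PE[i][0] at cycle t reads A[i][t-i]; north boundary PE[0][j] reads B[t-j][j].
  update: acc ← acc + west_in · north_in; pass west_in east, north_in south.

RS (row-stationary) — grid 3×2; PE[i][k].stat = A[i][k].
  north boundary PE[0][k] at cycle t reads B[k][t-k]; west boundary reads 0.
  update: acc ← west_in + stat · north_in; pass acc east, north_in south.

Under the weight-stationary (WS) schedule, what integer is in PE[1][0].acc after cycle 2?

WS (2×3). Following PE[1][0] plus its west/north inputs:
  step 0 · PE0,0: acc=12; fwd→2 fwd↓12
  step 0 · PE1,0: acc=0; fwd→0 fwd↓0
  step 1 · PE0,0: acc=18; fwd→3 fwd↓18
  step 1 · PE1,0: acc=20; fwd→2 fwd↓20
  step 2 · PE0,0: acc=48; fwd→8 fwd↓48
  step 2 · PE1,0: acc=50; fwd→8 fwd↓50

PE[1][0].acc = 50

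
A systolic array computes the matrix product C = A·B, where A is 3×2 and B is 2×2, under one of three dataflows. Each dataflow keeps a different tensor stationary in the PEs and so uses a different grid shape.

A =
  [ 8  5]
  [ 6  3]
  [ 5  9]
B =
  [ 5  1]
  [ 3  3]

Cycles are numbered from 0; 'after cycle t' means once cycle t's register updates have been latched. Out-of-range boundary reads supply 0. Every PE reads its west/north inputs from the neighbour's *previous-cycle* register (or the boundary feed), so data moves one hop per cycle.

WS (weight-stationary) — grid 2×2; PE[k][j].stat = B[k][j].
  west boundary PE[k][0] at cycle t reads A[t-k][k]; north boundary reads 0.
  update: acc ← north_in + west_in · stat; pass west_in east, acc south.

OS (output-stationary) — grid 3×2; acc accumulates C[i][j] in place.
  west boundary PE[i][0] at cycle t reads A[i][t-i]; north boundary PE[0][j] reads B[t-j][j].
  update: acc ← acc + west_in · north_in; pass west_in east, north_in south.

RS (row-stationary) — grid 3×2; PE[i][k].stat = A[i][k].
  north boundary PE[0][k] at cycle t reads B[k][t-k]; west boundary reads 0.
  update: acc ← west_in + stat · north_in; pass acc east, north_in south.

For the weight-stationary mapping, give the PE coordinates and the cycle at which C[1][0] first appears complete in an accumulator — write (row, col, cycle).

(row, col, cycle) = (1, 0, 2)

Under WS, C[1][0] lands at PE[1][0]:
  c0 r1c0: 0 / 0 / 0
  c1 r1c0: 55 / 5 / 55
  c2 r1c0: 39 / 3 / 39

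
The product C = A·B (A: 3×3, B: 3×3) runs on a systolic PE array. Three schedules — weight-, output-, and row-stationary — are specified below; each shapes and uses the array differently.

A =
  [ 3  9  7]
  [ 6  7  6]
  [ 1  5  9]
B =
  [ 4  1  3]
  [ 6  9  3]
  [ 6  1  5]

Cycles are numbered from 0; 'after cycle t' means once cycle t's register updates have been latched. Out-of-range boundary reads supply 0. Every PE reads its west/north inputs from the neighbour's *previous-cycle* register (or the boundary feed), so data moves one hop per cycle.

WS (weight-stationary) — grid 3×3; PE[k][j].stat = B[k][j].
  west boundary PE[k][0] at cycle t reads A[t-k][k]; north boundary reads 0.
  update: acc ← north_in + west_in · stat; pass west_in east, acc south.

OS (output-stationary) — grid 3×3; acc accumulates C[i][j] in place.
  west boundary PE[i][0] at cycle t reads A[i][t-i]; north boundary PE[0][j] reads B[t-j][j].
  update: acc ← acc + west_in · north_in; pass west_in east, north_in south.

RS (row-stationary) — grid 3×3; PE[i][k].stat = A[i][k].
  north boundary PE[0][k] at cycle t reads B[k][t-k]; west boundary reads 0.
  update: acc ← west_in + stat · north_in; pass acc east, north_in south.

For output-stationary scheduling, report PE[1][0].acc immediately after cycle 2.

PE[1][0].acc = 66

OS (3×3). Following PE[1][0] plus its west/north inputs:
  0: (0,0).acc=12  regs=<3,4>
  0: (1,0).acc=0  regs=<0,0>
  1: (0,0).acc=66  regs=<9,6>
  1: (1,0).acc=24  regs=<6,4>
  2: (0,0).acc=108  regs=<7,6>
  2: (1,0).acc=66  regs=<7,6>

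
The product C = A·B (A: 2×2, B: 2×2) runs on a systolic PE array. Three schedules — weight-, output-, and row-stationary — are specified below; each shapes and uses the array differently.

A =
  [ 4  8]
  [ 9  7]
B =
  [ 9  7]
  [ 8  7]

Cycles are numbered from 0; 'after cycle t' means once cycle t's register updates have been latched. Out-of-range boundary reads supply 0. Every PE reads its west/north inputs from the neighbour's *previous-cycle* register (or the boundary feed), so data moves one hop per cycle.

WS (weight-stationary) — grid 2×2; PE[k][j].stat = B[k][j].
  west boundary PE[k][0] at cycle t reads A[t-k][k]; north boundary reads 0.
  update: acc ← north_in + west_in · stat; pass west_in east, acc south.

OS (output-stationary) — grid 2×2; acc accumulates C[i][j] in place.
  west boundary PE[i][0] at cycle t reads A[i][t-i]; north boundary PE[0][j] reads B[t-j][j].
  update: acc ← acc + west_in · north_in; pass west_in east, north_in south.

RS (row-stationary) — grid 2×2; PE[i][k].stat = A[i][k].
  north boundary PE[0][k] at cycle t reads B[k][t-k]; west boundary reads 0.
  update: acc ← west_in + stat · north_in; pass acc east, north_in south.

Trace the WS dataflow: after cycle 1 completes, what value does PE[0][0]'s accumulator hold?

Tracing WS — 2×2 array, target PE[0][0]:
  after 0 — PE[0][0] acc=36, pass-E 4, pass-S 36
  after 1 — PE[0][0] acc=81, pass-E 9, pass-S 81

PE[0][0].acc = 81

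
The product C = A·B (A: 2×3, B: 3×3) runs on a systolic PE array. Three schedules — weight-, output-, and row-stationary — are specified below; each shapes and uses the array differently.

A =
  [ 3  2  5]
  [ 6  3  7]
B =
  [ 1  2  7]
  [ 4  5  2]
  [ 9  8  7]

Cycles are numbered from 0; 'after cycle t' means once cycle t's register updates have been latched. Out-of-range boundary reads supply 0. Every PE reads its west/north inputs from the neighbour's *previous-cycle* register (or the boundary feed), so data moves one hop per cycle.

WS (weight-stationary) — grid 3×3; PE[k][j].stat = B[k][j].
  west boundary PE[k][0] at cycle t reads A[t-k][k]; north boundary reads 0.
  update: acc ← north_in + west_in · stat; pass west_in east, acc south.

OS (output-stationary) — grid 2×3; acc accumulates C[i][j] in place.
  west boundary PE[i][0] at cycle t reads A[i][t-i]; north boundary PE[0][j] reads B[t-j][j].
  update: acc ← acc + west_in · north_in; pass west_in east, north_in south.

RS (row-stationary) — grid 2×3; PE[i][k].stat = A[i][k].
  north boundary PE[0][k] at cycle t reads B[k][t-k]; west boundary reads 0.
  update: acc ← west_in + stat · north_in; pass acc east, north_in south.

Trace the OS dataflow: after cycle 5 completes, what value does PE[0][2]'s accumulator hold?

PE[0][2].acc = 60

OS 2×3: PE[0][2] cycle-by-cycle (with neighbour feeds):
  [0] (0,1) acc=0 (h:0 v:0)
  [0] (0,2) acc=0 (h:0 v:0)
  [1] (0,1) acc=6 (h:3 v:2)
  [1] (0,2) acc=0 (h:0 v:0)
  [2] (0,1) acc=16 (h:2 v:5)
  [2] (0,2) acc=21 (h:3 v:7)
  [3] (0,1) acc=56 (h:5 v:8)
  [3] (0,2) acc=25 (h:2 v:2)
  [4] (0,1) acc=56 (h:0 v:0)
  [4] (0,2) acc=60 (h:5 v:7)
  [5] (0,1) acc=56 (h:0 v:0)
  [5] (0,2) acc=60 (h:0 v:0)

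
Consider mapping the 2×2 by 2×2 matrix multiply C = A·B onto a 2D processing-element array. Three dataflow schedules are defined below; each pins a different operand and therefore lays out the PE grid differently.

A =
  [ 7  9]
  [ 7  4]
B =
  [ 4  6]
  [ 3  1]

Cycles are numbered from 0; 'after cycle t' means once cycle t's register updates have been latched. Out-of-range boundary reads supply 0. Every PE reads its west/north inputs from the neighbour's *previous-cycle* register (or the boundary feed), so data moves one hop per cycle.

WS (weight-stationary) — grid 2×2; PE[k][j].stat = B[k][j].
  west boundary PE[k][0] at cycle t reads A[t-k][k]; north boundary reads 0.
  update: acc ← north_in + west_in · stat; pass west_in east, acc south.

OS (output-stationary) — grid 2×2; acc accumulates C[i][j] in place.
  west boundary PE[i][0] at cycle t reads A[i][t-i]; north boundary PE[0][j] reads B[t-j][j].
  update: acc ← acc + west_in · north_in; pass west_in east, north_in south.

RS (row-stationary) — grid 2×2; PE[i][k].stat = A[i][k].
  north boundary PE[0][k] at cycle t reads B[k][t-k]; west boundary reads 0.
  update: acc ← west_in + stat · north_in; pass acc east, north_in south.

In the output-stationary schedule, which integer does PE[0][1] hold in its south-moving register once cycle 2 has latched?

OS on a 2×2 grid — tracing PE[0][1] and its feeders:
  0: (0,0).acc=28  regs=<7,4>
  0: (0,1).acc=0  regs=<0,0>
  1: (0,0).acc=55  regs=<9,3>
  1: (0,1).acc=42  regs=<7,6>
  2: (0,0).acc=55  regs=<0,0>
  2: (0,1).acc=51  regs=<9,1>

register = 1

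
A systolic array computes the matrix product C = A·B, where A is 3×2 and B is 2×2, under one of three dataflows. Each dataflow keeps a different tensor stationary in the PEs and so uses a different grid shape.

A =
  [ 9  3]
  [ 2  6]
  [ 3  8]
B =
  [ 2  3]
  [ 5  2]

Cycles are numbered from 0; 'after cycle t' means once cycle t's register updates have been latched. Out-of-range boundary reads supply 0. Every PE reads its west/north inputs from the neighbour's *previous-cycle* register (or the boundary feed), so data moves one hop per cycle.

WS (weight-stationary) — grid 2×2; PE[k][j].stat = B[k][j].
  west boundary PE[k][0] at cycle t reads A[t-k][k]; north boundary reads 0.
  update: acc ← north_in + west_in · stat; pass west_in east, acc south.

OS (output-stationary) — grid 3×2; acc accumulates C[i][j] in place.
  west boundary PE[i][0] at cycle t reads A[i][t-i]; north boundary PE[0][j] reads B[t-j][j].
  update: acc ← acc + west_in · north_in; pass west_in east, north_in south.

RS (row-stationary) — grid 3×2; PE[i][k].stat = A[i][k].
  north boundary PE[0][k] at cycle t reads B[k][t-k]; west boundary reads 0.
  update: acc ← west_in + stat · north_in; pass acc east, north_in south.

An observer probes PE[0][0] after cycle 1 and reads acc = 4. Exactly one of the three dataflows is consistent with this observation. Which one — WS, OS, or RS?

dataflow = WS

Under WS (2×2), PE[0][0]:
  cycle 0: PE[0][0] → acc 18, east 9, south 18
  cycle 1: PE[0][0] → acc 4, east 2, south 4
Under OS (3×2), PE[0][0]:
  cycle 0: PE[0][0] → acc 18, east 9, south 2
  cycle 1: PE[0][0] → acc 33, east 3, south 5
Under RS (3×2), PE[0][0]:
  cycle 0: PE[0][0] → acc 18, east 18, south 2
  cycle 1: PE[0][0] → acc 27, east 27, south 3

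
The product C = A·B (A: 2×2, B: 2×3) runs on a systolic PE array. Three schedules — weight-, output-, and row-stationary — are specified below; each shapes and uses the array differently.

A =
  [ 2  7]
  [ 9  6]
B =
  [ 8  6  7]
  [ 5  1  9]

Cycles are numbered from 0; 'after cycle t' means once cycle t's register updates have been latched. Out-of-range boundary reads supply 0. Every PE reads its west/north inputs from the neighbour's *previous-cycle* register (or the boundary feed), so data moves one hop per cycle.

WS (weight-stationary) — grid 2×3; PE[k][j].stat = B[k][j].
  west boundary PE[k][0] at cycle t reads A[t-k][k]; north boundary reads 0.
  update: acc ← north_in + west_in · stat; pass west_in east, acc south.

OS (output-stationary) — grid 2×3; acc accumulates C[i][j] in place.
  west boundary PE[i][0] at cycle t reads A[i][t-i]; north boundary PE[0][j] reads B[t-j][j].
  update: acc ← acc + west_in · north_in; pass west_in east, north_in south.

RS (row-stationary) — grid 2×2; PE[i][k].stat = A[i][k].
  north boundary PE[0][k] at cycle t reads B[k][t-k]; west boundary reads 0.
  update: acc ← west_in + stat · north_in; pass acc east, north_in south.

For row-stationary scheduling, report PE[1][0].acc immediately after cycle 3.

RS on a 2×2 grid — tracing PE[1][0] and its feeders:
  c0 r0c0: 16 / 16 / 8
  c0 r1c0: 0 / 0 / 0
  c1 r0c0: 12 / 12 / 6
  c1 r1c0: 72 / 72 / 8
  c2 r0c0: 14 / 14 / 7
  c2 r1c0: 54 / 54 / 6
  c3 r0c0: 0 / 0 / 0
  c3 r1c0: 63 / 63 / 7

PE[1][0].acc = 63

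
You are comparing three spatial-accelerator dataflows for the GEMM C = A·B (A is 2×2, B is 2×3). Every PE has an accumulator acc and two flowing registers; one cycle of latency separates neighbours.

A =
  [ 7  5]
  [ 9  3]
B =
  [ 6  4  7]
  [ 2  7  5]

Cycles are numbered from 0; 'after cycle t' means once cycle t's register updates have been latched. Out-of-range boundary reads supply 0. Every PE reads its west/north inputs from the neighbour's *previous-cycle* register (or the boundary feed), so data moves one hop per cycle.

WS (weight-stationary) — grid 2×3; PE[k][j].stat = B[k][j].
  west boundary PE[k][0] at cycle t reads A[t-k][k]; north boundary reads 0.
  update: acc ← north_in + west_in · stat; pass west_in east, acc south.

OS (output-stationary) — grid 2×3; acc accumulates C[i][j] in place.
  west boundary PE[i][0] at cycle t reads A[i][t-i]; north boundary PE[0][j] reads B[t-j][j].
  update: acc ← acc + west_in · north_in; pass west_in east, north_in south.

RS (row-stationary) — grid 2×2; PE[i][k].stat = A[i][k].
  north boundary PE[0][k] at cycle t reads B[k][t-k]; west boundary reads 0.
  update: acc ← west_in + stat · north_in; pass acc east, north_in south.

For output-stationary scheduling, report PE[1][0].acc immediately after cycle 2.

OS (2×3). Following PE[1][0] plus its west/north inputs:
  @0  [0,0]  acc 42  |  →7  ↓6
  @0  [1,0]  acc 0  |  →0  ↓0
  @1  [0,0]  acc 52  |  →5  ↓2
  @1  [1,0]  acc 54  |  →9  ↓6
  @2  [0,0]  acc 52  |  →0  ↓0
  @2  [1,0]  acc 60  |  →3  ↓2

PE[1][0].acc = 60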